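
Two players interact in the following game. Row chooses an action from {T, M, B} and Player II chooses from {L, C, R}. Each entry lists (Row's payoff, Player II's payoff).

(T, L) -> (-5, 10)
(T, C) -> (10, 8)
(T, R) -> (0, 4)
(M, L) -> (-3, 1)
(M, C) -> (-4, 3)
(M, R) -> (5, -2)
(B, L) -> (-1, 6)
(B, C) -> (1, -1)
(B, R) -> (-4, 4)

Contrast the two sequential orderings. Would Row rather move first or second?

If Row leads: Player II's best replies are T→L, M→C, B→L; Row's induced payoffs -5, -4, -1; outcome (B, L), payoffs (-1, 6).
If Player II leads: Row's best replies are L→B, C→T, R→M; Player II's induced payoffs 6, 8, -2; outcome (T, C), payoffs (10, 8).
Row gets -1 moving first and 10 moving second, so Row prefers to move second.

second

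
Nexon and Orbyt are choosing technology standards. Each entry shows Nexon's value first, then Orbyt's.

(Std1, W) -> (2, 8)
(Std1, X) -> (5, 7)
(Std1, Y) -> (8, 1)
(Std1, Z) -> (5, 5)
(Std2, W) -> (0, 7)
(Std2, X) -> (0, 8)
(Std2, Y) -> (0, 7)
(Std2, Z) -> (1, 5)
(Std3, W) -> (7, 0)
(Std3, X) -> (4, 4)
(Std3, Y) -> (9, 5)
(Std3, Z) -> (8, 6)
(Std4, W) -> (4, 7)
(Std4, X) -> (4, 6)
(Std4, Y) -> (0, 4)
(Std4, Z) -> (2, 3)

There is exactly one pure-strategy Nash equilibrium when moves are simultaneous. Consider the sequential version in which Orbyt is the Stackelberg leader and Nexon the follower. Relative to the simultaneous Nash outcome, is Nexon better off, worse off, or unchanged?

worse off

Work backward from Nexon's decision.
- W: Nexon compares 2, 0, 7, 4 and picks Std3; Orbyt would get 0.
- X: Nexon compares 5, 0, 4, 4 and picks Std1; Orbyt would get 7.
- Y: Nexon compares 8, 0, 9, 0 and picks Std3; Orbyt would get 5.
- Z: Nexon compares 5, 1, 8, 2 and picks Std3; Orbyt would get 6.
Among 0, 7, 5, 6, the best is 7 at X. Subgame-perfect outcome: (Std1, X) with payoffs (5, 7).
Under simultaneous play:
Nexon's best replies: W→Std3; X→Std1; Y→Std3; Z→Std3.
Orbyt's best replies: Std1→W; Std2→X; Std3→Z; Std4→W.
Only (Std3, Z) has each player best-responding; Nash payoffs (8, 6).
Nexon earns 5 sequentially versus 8 at the Nash outcome: worse off.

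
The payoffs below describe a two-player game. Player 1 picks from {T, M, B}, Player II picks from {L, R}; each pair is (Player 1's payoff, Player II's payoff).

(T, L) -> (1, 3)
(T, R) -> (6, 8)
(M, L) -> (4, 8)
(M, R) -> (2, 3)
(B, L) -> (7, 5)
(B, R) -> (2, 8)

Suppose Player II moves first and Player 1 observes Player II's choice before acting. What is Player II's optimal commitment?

Work backward from Player 1's decision.
- L → Player 1 plays B (best of 1, 4, 7); Player II gets 5.
- R → Player 1 plays T (best of 6, 2, 2); Player II gets 8.
Player II's induced payoffs are 5, 8, so Player II commits to R. Subgame-perfect outcome: (T, R) with payoffs (6, 8).

R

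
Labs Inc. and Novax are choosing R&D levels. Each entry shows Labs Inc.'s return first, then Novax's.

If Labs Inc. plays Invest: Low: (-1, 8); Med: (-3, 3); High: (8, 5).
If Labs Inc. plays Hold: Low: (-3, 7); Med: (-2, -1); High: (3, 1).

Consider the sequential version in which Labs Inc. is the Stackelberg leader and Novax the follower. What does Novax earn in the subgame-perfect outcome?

Backward induction with Labs Inc. moving first.
- Invest: BR = Low, leader payoff -1.
- Hold: BR = Low, leader payoff -3.
Among -1, -3, the best is -1 at Invest. Subgame-perfect outcome: (Invest, Low) with payoffs (-1, 8).

8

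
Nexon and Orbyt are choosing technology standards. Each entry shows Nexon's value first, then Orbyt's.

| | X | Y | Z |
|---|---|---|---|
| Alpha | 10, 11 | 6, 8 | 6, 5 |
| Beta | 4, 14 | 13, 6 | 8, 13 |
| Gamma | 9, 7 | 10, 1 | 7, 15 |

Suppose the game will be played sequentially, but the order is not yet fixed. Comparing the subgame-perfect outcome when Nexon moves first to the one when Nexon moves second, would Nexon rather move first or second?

If Nexon leads: Orbyt's best replies are Alpha→X, Beta→X, Gamma→Z; Nexon's induced payoffs 10, 4, 7; outcome (Alpha, X), payoffs (10, 11).
If Orbyt leads: Nexon's best replies are X→Alpha, Y→Beta, Z→Beta; Orbyt's induced payoffs 11, 6, 13; outcome (Beta, Z), payoffs (8, 13).
Nexon gets 10 moving first and 8 moving second, so Nexon prefers to move first.

first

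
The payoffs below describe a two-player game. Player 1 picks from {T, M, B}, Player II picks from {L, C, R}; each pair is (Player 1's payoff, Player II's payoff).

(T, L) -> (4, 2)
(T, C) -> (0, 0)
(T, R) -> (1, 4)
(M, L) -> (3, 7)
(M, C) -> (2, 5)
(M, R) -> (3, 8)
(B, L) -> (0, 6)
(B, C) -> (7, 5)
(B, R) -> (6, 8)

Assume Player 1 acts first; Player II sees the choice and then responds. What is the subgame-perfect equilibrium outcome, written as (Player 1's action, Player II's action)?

Work backward from Player II's decision.
- T: BR = R, leader payoff 1.
- M: BR = R, leader payoff 3.
- B: BR = R, leader payoff 6.
Among 1, 3, 6, the best is 6 at B. Subgame-perfect outcome: (B, R) with payoffs (6, 8).

(B, R)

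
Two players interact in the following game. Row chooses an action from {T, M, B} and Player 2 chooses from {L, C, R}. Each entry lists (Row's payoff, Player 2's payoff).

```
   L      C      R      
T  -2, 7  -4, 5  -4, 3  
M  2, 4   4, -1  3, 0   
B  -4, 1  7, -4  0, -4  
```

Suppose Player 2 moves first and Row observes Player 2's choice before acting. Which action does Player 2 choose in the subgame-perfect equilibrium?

L

Solve by backward induction (Player 2 leads).
- L: Row compares -2, 2, -4 and picks M; Player 2 would get 4.
- C: Row compares -4, 4, 7 and picks B; Player 2 would get -4.
- R: Row compares -4, 3, 0 and picks M; Player 2 would get 0.
Maximizing over 4, -4, 0, Player 2 chooses L. Subgame-perfect outcome: (M, L) with payoffs (2, 4).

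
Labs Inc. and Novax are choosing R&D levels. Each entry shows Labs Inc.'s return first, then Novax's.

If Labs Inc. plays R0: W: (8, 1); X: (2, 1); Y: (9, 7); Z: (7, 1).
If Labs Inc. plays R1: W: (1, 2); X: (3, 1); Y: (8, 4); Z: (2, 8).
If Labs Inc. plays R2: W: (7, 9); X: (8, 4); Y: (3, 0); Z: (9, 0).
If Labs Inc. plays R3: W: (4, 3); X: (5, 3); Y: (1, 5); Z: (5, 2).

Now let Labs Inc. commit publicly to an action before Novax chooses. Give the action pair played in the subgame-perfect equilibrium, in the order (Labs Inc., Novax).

Backward induction with Labs Inc. moving first.
- R0: BR = Y, leader payoff 9.
- R1: BR = Z, leader payoff 2.
- R2: BR = W, leader payoff 7.
- R3: BR = Y, leader payoff 1.
Among 9, 2, 7, 1, the best is 9 at R0. Subgame-perfect outcome: (R0, Y) with payoffs (9, 7).

(R0, Y)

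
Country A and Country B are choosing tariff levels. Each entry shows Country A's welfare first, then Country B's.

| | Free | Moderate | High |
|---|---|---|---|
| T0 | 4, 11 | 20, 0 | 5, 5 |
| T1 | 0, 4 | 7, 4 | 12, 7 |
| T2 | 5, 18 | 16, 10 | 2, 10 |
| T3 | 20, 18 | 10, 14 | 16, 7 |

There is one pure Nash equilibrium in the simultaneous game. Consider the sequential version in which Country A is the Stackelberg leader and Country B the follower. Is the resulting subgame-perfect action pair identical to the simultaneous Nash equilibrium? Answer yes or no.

yes

Work backward from Country B's decision.
- T0 → Country B plays Free (best of 11, 0, 5); Country A gets 4.
- T1 → Country B plays High (best of 4, 4, 7); Country A gets 12.
- T2 → Country B plays Free (best of 18, 10, 10); Country A gets 5.
- T3 → Country B plays Free (best of 18, 14, 7); Country A gets 20.
Among 4, 12, 5, 20, the best is 20 at T3. Subgame-perfect outcome: (T3, Free) with payoffs (20, 18).
For the simultaneous game, intersect best replies.
Country A's best replies: Free→T3; Moderate→T0; High→T3.
Country B's best replies: T0→Free; T1→High; T2→Free; T3→Free.
The unique mutual best reply is (T3, Free), giving (20, 18).
Sequential outcome (T3, Free) coincides with the Nash profile (T3, Free).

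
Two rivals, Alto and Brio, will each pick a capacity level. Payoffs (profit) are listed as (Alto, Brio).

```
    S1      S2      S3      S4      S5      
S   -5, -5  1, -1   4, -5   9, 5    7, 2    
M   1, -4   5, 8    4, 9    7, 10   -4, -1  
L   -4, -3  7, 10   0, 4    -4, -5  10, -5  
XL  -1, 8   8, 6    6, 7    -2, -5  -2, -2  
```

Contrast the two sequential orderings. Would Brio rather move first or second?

If Alto leads: Brio's best replies are S→S4, M→S4, L→S2, XL→S1; Alto's induced payoffs 9, 7, 7, -1; outcome (S, S4), payoffs (9, 5).
If Brio leads: Alto's best replies are S1→M, S2→XL, S3→XL, S4→S, S5→L; Brio's induced payoffs -4, 6, 7, 5, -5; outcome (XL, S3), payoffs (6, 7).
Brio gets 7 moving first and 5 moving second, so Brio prefers to move first.

first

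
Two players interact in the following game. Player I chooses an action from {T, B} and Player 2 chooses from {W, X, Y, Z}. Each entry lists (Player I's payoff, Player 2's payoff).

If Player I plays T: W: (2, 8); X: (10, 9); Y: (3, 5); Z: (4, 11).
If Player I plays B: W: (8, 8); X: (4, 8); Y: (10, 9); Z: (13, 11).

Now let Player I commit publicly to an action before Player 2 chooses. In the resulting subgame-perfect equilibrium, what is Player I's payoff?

Solve by backward induction (Player I leads).
- T → Player 2 plays Z (best of 8, 9, 5, 11); Player I gets 4.
- B → Player 2 plays Z (best of 8, 8, 9, 11); Player I gets 13.
Maximizing over 4, 13, Player I chooses B. Subgame-perfect outcome: (B, Z) with payoffs (13, 11).

13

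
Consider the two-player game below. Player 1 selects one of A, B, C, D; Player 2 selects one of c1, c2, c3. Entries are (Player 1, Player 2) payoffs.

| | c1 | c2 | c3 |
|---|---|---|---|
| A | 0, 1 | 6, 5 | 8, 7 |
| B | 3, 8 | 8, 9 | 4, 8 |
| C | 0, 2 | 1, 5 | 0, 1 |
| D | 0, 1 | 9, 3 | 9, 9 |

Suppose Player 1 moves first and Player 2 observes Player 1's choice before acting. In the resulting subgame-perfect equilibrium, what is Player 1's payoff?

9

Solve by backward induction (Player 1 leads).
- A: BR = c3, leader payoff 8.
- B: BR = c2, leader payoff 8.
- C: BR = c2, leader payoff 1.
- D: BR = c3, leader payoff 9.
Maximizing over 8, 8, 1, 9, Player 1 chooses D. Subgame-perfect outcome: (D, c3) with payoffs (9, 9).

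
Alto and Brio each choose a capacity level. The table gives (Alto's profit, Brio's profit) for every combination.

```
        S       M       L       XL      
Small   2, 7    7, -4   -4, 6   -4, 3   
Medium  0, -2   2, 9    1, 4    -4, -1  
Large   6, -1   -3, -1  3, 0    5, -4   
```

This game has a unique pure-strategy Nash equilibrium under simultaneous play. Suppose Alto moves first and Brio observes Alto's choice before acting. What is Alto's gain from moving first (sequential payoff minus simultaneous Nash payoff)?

Brio best-responds to each possible Alto move:
- Small: Brio compares 7, -4, 6, 3 and picks S; Alto would get 2.
- Medium: Brio compares -2, 9, 4, -1 and picks M; Alto would get 2.
- Large: Brio compares -1, -1, 0, -4 and picks L; Alto would get 3.
Maximizing over 2, 2, 3, Alto chooses Large. Subgame-perfect outcome: (Large, L) with payoffs (3, 0).
For the simultaneous game, intersect best replies.
Alto's best replies: S→Large; M→Small; L→Large; XL→Large.
Brio's best replies: Small→S; Medium→M; Large→L.
The unique mutual best reply is (Large, L), giving (3, 0).
Alto's commitment gain: 3 − 3 = 0.

0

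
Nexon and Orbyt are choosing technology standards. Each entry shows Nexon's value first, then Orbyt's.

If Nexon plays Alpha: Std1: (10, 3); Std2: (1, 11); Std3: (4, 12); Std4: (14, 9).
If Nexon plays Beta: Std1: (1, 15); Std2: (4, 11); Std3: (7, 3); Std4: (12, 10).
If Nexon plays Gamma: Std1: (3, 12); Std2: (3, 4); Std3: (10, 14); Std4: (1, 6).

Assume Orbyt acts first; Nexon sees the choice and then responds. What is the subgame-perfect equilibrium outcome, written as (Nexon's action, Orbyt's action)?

(Gamma, Std3)

Work backward from Nexon's decision.
- Std1: BR = Alpha, leader payoff 3.
- Std2: BR = Beta, leader payoff 11.
- Std3: BR = Gamma, leader payoff 14.
- Std4: BR = Alpha, leader payoff 9.
Among 3, 11, 14, 9, the best is 14 at Std3. Subgame-perfect outcome: (Gamma, Std3) with payoffs (10, 14).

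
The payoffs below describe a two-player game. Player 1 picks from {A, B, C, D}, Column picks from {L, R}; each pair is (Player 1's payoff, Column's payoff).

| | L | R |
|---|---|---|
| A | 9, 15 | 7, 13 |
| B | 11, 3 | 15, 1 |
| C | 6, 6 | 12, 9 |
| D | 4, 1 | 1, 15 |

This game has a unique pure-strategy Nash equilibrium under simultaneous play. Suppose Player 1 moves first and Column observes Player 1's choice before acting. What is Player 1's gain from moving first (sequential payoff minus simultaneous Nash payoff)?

1

Backward induction with Player 1 moving first.
- A: Column compares 15, 13 and picks L; Player 1 would get 9.
- B: Column compares 3, 1 and picks L; Player 1 would get 11.
- C: Column compares 6, 9 and picks R; Player 1 would get 12.
- D: Column compares 1, 15 and picks R; Player 1 would get 1.
Among 9, 11, 12, 1, the best is 12 at C. Subgame-perfect outcome: (C, R) with payoffs (12, 9).
Now find the simultaneous Nash equilibrium.
Player 1's best replies: L→B; R→B.
Column's best replies: A→L; B→L; C→R; D→R.
Only (B, L) has each player best-responding; Nash payoffs (11, 3).
Player 1's commitment gain: 12 − 11 = 1.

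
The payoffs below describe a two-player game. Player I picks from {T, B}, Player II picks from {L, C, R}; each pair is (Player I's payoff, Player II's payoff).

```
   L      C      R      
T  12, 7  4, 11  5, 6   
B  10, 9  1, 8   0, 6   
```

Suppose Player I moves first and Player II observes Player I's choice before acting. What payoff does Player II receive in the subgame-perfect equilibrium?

Solve by backward induction (Player I leads).
- T: Player II compares 7, 11, 6 and picks C; Player I would get 4.
- B: Player II compares 9, 8, 6 and picks L; Player I would get 10.
Player I's induced payoffs are 4, 10, so Player I commits to B. Subgame-perfect outcome: (B, L) with payoffs (10, 9).

9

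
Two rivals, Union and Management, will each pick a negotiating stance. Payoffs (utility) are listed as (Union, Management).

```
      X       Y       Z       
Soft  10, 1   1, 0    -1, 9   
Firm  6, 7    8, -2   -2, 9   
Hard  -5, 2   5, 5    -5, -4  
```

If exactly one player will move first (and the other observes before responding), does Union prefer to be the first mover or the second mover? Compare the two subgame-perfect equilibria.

first

If Union leads: Management's best replies are Soft→Z, Firm→Z, Hard→Y; Union's induced payoffs -1, -2, 5; outcome (Hard, Y), payoffs (5, 5).
If Management leads: Union's best replies are X→Soft, Y→Firm, Z→Soft; Management's induced payoffs 1, -2, 9; outcome (Soft, Z), payoffs (-1, 9).
Union gets 5 moving first and -1 moving second, so Union prefers to move first.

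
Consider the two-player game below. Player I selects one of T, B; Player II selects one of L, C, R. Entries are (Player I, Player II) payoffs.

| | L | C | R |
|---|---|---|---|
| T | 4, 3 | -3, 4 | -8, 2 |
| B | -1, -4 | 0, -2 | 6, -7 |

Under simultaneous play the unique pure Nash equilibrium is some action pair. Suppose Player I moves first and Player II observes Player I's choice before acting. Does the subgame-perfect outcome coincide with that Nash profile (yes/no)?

Work backward from Player II's decision.
- T → Player II plays C (best of 3, 4, 2); Player I gets -3.
- B → Player II plays C (best of -4, -2, -7); Player I gets 0.
Maximizing over -3, 0, Player I chooses B. Subgame-perfect outcome: (B, C) with payoffs (0, -2).
For the simultaneous game, intersect best replies.
Player I's best replies: L→T; C→B; R→B.
Player II's best replies: T→C; B→C.
Only (B, C) has each player best-responding; Nash payoffs (0, -2).
Sequential outcome (B, C) coincides with the Nash profile (B, C).

yes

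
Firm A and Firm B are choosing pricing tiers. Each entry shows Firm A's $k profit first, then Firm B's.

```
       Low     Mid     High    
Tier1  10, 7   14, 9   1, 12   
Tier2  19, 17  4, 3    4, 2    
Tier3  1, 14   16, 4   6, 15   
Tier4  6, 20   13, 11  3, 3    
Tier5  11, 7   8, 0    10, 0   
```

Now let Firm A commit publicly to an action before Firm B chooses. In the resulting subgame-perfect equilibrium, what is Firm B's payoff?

17

Work backward from Firm B's decision.
- Tier1: Firm B compares 7, 9, 12 and picks High; Firm A would get 1.
- Tier2: Firm B compares 17, 3, 2 and picks Low; Firm A would get 19.
- Tier3: Firm B compares 14, 4, 15 and picks High; Firm A would get 6.
- Tier4: Firm B compares 20, 11, 3 and picks Low; Firm A would get 6.
- Tier5: Firm B compares 7, 0, 0 and picks Low; Firm A would get 11.
Maximizing over 1, 19, 6, 6, 11, Firm A chooses Tier2. Subgame-perfect outcome: (Tier2, Low) with payoffs (19, 17).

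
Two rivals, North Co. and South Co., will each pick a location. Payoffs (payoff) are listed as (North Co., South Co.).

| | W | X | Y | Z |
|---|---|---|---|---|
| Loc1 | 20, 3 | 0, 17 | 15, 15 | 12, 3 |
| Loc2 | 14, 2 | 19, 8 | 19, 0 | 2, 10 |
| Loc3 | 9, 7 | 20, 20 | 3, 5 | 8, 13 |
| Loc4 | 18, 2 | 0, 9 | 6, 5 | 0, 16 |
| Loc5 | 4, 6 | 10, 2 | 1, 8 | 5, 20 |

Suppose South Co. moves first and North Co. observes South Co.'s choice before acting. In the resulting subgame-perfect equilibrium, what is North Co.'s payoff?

Backward induction with South Co. moving first.
- W: North Co. compares 20, 14, 9, 18, 4 and picks Loc1; South Co. would get 3.
- X: North Co. compares 0, 19, 20, 0, 10 and picks Loc3; South Co. would get 20.
- Y: North Co. compares 15, 19, 3, 6, 1 and picks Loc2; South Co. would get 0.
- Z: North Co. compares 12, 2, 8, 0, 5 and picks Loc1; South Co. would get 3.
Maximizing over 3, 20, 0, 3, South Co. chooses X. Subgame-perfect outcome: (Loc3, X) with payoffs (20, 20).

20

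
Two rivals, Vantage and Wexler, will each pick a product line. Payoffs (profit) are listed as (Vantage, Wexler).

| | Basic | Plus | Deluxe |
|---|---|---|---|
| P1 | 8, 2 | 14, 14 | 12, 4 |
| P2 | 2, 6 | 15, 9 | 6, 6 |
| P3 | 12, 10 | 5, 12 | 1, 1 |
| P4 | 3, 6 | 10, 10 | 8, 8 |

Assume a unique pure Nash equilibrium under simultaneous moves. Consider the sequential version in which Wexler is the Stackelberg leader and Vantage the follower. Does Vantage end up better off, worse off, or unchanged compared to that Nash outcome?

Work backward from Vantage's decision.
- Basic: BR = P3, leader payoff 10.
- Plus: BR = P2, leader payoff 9.
- Deluxe: BR = P1, leader payoff 4.
Maximizing over 10, 9, 4, Wexler chooses Basic. Subgame-perfect outcome: (P3, Basic) with payoffs (12, 10).
For the simultaneous game, intersect best replies.
Vantage's best replies: Basic→P3; Plus→P2; Deluxe→P1.
Wexler's best replies: P1→Plus; P2→Plus; P3→Plus; P4→Plus.
Only (P2, Plus) has each player best-responding; Nash payoffs (15, 9).
Vantage earns 12 sequentially versus 15 at the Nash outcome: worse off.

worse off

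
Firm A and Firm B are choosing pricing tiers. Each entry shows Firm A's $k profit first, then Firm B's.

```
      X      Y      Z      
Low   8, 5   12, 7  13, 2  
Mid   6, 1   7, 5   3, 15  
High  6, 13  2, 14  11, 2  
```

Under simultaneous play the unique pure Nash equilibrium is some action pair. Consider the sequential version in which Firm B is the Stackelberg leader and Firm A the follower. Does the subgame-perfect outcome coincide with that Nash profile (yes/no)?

Solve by backward induction (Firm B leads).
- X: BR = Low, leader payoff 5.
- Y: BR = Low, leader payoff 7.
- Z: BR = Low, leader payoff 2.
Among 5, 7, 2, the best is 7 at Y. Subgame-perfect outcome: (Low, Y) with payoffs (12, 7).
For the simultaneous game, intersect best replies.
Firm A's best replies: X→Low; Y→Low; Z→Low.
Firm B's best replies: Low→Y; Mid→Z; High→Y.
Only (Low, Y) has each player best-responding; Nash payoffs (12, 7).
Sequential outcome (Low, Y) coincides with the Nash profile (Low, Y).

yes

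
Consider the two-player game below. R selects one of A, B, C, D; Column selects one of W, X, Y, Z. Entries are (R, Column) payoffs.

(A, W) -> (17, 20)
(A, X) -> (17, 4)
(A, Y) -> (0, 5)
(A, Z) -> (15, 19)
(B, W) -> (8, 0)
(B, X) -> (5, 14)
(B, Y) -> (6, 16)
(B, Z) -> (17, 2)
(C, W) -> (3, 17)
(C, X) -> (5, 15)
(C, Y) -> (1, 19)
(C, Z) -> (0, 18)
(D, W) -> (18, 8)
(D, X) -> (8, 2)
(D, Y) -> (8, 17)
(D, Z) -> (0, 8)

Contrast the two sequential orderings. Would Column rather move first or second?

second

If R leads: Column's best replies are A→W, B→Y, C→Y, D→Y; R's induced payoffs 17, 6, 1, 8; outcome (A, W), payoffs (17, 20).
If Column leads: R's best replies are W→D, X→A, Y→D, Z→B; Column's induced payoffs 8, 4, 17, 2; outcome (D, Y), payoffs (8, 17).
Column gets 17 moving first and 20 moving second, so Column prefers to move second.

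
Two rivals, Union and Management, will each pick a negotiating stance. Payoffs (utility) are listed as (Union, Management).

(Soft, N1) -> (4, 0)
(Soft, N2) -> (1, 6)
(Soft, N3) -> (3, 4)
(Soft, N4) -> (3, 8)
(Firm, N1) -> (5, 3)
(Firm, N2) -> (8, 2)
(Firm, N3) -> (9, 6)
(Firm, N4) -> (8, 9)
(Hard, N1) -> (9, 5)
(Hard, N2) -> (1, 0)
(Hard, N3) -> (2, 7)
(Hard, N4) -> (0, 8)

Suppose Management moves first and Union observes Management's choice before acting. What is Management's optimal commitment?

Union best-responds to each possible Management move:
- N1 → Union plays Hard (best of 4, 5, 9); Management gets 5.
- N2 → Union plays Firm (best of 1, 8, 1); Management gets 2.
- N3 → Union plays Firm (best of 3, 9, 2); Management gets 6.
- N4 → Union plays Firm (best of 3, 8, 0); Management gets 9.
Maximizing over 5, 2, 6, 9, Management chooses N4. Subgame-perfect outcome: (Firm, N4) with payoffs (8, 9).

N4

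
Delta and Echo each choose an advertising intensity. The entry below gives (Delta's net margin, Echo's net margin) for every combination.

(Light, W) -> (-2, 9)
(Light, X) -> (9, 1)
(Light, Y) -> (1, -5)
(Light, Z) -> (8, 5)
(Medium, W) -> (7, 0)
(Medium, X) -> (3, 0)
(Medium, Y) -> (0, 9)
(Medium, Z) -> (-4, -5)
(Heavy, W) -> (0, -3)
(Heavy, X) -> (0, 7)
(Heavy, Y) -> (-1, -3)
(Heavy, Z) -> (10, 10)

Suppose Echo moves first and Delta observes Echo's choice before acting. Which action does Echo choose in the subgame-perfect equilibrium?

Delta best-responds to each possible Echo move:
- W: Delta compares -2, 7, 0 and picks Medium; Echo would get 0.
- X: Delta compares 9, 3, 0 and picks Light; Echo would get 1.
- Y: Delta compares 1, 0, -1 and picks Light; Echo would get -5.
- Z: Delta compares 8, -4, 10 and picks Heavy; Echo would get 10.
Maximizing over 0, 1, -5, 10, Echo chooses Z. Subgame-perfect outcome: (Heavy, Z) with payoffs (10, 10).

Z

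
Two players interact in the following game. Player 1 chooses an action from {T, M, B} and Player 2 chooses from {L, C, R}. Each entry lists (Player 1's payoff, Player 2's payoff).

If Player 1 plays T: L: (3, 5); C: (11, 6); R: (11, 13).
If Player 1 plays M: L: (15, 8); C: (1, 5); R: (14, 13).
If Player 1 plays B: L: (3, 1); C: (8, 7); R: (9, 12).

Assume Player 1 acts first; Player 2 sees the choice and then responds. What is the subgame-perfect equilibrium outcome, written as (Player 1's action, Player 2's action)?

Backward induction with Player 1 moving first.
- T: BR = R, leader payoff 11.
- M: BR = R, leader payoff 14.
- B: BR = R, leader payoff 9.
Among 11, 14, 9, the best is 14 at M. Subgame-perfect outcome: (M, R) with payoffs (14, 13).

(M, R)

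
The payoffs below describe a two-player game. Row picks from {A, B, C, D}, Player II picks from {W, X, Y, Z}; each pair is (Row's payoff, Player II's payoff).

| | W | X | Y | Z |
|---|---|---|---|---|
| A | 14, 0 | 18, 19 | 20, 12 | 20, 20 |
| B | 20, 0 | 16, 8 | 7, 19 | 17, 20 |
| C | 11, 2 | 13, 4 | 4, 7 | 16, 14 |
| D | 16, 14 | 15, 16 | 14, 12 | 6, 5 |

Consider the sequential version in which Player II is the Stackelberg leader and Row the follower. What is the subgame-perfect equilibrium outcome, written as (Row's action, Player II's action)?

Backward induction with Player II moving first.
- W: Row compares 14, 20, 11, 16 and picks B; Player II would get 0.
- X: Row compares 18, 16, 13, 15 and picks A; Player II would get 19.
- Y: Row compares 20, 7, 4, 14 and picks A; Player II would get 12.
- Z: Row compares 20, 17, 16, 6 and picks A; Player II would get 20.
Among 0, 19, 12, 20, the best is 20 at Z. Subgame-perfect outcome: (A, Z) with payoffs (20, 20).

(A, Z)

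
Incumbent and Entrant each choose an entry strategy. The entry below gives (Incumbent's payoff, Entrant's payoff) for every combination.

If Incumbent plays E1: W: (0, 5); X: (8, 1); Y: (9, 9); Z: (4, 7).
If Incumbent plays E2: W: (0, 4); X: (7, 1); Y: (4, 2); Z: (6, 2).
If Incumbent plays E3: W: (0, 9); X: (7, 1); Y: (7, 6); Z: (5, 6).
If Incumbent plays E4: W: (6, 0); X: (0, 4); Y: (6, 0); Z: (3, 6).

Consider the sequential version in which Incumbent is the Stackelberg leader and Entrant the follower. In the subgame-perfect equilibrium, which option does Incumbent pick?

Solve by backward induction (Incumbent leads).
- E1: BR = Y, leader payoff 9.
- E2: BR = W, leader payoff 0.
- E3: BR = W, leader payoff 0.
- E4: BR = Z, leader payoff 3.
Maximizing over 9, 0, 0, 3, Incumbent chooses E1. Subgame-perfect outcome: (E1, Y) with payoffs (9, 9).

E1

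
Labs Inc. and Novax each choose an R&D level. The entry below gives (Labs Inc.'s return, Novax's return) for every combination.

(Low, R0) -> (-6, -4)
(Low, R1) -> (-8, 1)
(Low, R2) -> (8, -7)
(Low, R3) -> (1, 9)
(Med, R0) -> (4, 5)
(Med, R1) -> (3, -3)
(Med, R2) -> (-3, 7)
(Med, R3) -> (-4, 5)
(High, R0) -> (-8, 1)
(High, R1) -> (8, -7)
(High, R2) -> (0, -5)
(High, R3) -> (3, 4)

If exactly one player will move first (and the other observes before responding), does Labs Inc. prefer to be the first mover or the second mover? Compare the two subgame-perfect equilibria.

If Labs Inc. leads: Novax's best replies are Low→R3, Med→R2, High→R3; Labs Inc.'s induced payoffs 1, -3, 3; outcome (High, R3), payoffs (3, 4).
If Novax leads: Labs Inc.'s best replies are R0→Med, R1→High, R2→Low, R3→High; Novax's induced payoffs 5, -7, -7, 4; outcome (Med, R0), payoffs (4, 5).
Labs Inc. gets 3 moving first and 4 moving second, so Labs Inc. prefers to move second.

second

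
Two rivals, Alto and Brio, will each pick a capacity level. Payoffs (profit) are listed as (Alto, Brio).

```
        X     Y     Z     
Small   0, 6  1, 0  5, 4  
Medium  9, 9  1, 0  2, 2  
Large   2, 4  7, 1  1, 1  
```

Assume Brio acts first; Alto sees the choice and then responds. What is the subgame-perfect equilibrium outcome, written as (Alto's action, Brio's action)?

(Medium, X)

Work backward from Alto's decision.
- X: BR = Medium, leader payoff 9.
- Y: BR = Large, leader payoff 1.
- Z: BR = Small, leader payoff 4.
Among 9, 1, 4, the best is 9 at X. Subgame-perfect outcome: (Medium, X) with payoffs (9, 9).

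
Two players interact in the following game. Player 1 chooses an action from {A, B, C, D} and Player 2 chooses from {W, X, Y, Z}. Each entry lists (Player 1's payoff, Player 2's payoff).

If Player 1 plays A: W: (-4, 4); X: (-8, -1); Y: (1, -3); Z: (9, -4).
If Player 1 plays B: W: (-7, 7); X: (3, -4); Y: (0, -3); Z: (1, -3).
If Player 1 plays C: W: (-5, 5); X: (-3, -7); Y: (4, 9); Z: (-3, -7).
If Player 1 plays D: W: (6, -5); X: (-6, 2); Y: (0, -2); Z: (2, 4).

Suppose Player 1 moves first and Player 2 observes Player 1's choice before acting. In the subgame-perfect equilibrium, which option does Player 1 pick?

C

Work backward from Player 2's decision.
- A: BR = W, leader payoff -4.
- B: BR = W, leader payoff -7.
- C: BR = Y, leader payoff 4.
- D: BR = Z, leader payoff 2.
Player 1's induced payoffs are -4, -7, 4, 2, so Player 1 commits to C. Subgame-perfect outcome: (C, Y) with payoffs (4, 9).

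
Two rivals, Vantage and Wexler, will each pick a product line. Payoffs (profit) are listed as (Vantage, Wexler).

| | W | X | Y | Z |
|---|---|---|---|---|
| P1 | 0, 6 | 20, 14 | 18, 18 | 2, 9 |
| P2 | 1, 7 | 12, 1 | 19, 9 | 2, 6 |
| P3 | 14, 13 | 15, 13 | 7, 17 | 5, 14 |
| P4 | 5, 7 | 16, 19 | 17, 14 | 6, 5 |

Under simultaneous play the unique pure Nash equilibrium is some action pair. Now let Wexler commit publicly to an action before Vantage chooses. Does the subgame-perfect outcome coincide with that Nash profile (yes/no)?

Solve by backward induction (Wexler leads).
- W: BR = P3, leader payoff 13.
- X: BR = P1, leader payoff 14.
- Y: BR = P2, leader payoff 9.
- Z: BR = P4, leader payoff 5.
Among 13, 14, 9, 5, the best is 14 at X. Subgame-perfect outcome: (P1, X) with payoffs (20, 14).
Under simultaneous play:
Vantage's best replies: W→P3; X→P1; Y→P2; Z→P4.
Wexler's best replies: P1→Y; P2→Y; P3→Y; P4→X.
The unique mutual best reply is (P2, Y), giving (19, 9).
Sequential outcome (P1, X) differs from the Nash profile (P2, Y).

no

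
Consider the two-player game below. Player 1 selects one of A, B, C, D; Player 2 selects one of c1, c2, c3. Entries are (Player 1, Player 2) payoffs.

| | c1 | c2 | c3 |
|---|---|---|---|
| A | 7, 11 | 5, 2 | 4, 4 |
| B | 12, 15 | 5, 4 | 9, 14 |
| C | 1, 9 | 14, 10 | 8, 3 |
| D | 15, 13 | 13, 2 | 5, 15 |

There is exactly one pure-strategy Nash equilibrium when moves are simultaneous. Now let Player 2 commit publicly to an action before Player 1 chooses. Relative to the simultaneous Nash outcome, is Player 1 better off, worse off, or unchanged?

worse off

Backward induction with Player 2 moving first.
- c1: BR = D, leader payoff 13.
- c2: BR = C, leader payoff 10.
- c3: BR = B, leader payoff 14.
Player 2's induced payoffs are 13, 10, 14, so Player 2 commits to c3. Subgame-perfect outcome: (B, c3) with payoffs (9, 14).
Now find the simultaneous Nash equilibrium.
Player 1's best replies: c1→D; c2→C; c3→B.
Player 2's best replies: A→c1; B→c1; C→c2; D→c3.
Only (C, c2) has each player best-responding; Nash payoffs (14, 10).
Player 1 earns 9 sequentially versus 14 at the Nash outcome: worse off.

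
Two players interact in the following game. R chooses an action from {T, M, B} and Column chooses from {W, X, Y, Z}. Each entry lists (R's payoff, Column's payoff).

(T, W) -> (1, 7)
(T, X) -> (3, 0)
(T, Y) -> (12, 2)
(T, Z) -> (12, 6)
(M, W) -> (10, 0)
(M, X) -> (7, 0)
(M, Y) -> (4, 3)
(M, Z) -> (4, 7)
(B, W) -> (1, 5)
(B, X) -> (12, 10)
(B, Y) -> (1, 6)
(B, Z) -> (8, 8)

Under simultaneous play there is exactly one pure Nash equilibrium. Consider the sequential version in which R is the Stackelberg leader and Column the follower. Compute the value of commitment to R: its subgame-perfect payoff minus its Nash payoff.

Column best-responds to each possible R move:
- T: Column compares 7, 0, 2, 6 and picks W; R would get 1.
- M: Column compares 0, 0, 3, 7 and picks Z; R would get 4.
- B: Column compares 5, 10, 6, 8 and picks X; R would get 12.
Maximizing over 1, 4, 12, R chooses B. Subgame-perfect outcome: (B, X) with payoffs (12, 10).
Now find the simultaneous Nash equilibrium.
R's best replies: W→M; X→B; Y→T; Z→T.
Column's best replies: T→W; M→Z; B→X.
Only (B, X) has each player best-responding; Nash payoffs (12, 10).
R's commitment gain: 12 − 12 = 0.

0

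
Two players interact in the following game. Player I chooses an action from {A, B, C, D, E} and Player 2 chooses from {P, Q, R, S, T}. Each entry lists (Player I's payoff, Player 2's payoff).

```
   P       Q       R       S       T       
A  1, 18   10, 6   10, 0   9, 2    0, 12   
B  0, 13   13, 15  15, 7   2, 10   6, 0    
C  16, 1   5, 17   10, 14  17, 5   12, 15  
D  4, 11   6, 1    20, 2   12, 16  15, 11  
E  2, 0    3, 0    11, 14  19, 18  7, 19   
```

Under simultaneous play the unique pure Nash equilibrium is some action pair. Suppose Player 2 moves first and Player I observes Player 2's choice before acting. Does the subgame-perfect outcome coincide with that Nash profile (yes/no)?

Backward induction with Player 2 moving first.
- P: BR = C, leader payoff 1.
- Q: BR = B, leader payoff 15.
- R: BR = D, leader payoff 2.
- S: BR = E, leader payoff 18.
- T: BR = D, leader payoff 11.
Player 2's induced payoffs are 1, 15, 2, 18, 11, so Player 2 commits to S. Subgame-perfect outcome: (E, S) with payoffs (19, 18).
For the simultaneous game, intersect best replies.
Player I's best replies: P→C; Q→B; R→D; S→E; T→D.
Player 2's best replies: A→P; B→Q; C→Q; D→S; E→T.
Only (B, Q) has each player best-responding; Nash payoffs (13, 15).
Sequential outcome (E, S) differs from the Nash profile (B, Q).

no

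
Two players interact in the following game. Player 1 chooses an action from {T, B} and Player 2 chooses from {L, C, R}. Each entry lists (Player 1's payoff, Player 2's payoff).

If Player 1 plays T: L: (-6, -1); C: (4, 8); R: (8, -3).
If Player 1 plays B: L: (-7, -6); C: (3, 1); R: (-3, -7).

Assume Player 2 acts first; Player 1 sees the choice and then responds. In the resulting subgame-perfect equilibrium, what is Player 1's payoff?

4

Backward induction with Player 2 moving first.
- L: BR = T, leader payoff -1.
- C: BR = T, leader payoff 8.
- R: BR = T, leader payoff -3.
Player 2's induced payoffs are -1, 8, -3, so Player 2 commits to C. Subgame-perfect outcome: (T, C) with payoffs (4, 8).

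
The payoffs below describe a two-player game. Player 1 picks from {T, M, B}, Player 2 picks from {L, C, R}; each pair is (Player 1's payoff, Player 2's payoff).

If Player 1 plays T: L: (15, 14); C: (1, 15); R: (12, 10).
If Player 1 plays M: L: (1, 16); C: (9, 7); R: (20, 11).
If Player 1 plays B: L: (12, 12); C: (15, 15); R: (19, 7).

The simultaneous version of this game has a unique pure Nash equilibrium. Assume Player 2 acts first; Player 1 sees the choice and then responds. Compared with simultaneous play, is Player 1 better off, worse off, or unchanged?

unchanged

Player 1 best-responds to each possible Player 2 move:
- L: Player 1 compares 15, 1, 12 and picks T; Player 2 would get 14.
- C: Player 1 compares 1, 9, 15 and picks B; Player 2 would get 15.
- R: Player 1 compares 12, 20, 19 and picks M; Player 2 would get 11.
Maximizing over 14, 15, 11, Player 2 chooses C. Subgame-perfect outcome: (B, C) with payoffs (15, 15).
Now find the simultaneous Nash equilibrium.
Player 1's best replies: L→T; C→B; R→M.
Player 2's best replies: T→C; M→L; B→C.
The unique mutual best reply is (B, C), giving (15, 15).
Player 1 earns 15 sequentially versus 15 at the Nash outcome: unchanged.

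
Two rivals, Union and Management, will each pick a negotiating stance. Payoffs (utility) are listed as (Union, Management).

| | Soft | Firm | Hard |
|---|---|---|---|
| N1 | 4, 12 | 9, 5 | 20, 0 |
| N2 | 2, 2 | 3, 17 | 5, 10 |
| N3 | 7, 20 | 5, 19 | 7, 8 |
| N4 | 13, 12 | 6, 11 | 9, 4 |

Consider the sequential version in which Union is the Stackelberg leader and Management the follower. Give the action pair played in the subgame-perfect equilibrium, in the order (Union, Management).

(N4, Soft)

Solve by backward induction (Union leads).
- N1: BR = Soft, leader payoff 4.
- N2: BR = Firm, leader payoff 3.
- N3: BR = Soft, leader payoff 7.
- N4: BR = Soft, leader payoff 13.
Among 4, 3, 7, 13, the best is 13 at N4. Subgame-perfect outcome: (N4, Soft) with payoffs (13, 12).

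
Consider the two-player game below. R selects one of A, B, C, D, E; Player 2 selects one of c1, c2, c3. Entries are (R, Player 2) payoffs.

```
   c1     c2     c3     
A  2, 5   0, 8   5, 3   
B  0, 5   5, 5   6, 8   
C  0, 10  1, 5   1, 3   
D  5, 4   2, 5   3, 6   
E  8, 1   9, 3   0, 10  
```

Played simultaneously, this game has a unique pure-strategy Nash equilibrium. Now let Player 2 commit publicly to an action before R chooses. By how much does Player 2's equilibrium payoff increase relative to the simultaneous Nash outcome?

Work backward from R's decision.
- c1: R compares 2, 0, 0, 5, 8 and picks E; Player 2 would get 1.
- c2: R compares 0, 5, 1, 2, 9 and picks E; Player 2 would get 3.
- c3: R compares 5, 6, 1, 3, 0 and picks B; Player 2 would get 8.
Maximizing over 1, 3, 8, Player 2 chooses c3. Subgame-perfect outcome: (B, c3) with payoffs (6, 8).
For the simultaneous game, intersect best replies.
R's best replies: c1→E; c2→E; c3→B.
Player 2's best replies: A→c2; B→c3; C→c1; D→c3; E→c3.
The unique mutual best reply is (B, c3), giving (6, 8).
Player 2's commitment gain: 8 − 8 = 0.

0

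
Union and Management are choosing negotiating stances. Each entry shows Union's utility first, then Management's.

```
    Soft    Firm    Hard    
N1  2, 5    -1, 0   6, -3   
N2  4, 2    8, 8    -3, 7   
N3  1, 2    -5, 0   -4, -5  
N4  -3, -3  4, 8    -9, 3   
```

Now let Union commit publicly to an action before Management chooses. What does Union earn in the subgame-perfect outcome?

8

Management best-responds to each possible Union move:
- N1: Management compares 5, 0, -3 and picks Soft; Union would get 2.
- N2: Management compares 2, 8, 7 and picks Firm; Union would get 8.
- N3: Management compares 2, 0, -5 and picks Soft; Union would get 1.
- N4: Management compares -3, 8, 3 and picks Firm; Union would get 4.
Maximizing over 2, 8, 1, 4, Union chooses N2. Subgame-perfect outcome: (N2, Firm) with payoffs (8, 8).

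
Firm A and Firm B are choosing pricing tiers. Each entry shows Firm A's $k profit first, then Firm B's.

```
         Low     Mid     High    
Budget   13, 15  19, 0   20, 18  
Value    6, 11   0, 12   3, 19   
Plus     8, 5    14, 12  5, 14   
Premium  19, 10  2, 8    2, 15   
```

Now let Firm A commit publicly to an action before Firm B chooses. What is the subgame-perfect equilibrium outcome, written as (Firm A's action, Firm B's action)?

(Budget, High)

Work backward from Firm B's decision.
- Budget: Firm B compares 15, 0, 18 and picks High; Firm A would get 20.
- Value: Firm B compares 11, 12, 19 and picks High; Firm A would get 3.
- Plus: Firm B compares 5, 12, 14 and picks High; Firm A would get 5.
- Premium: Firm B compares 10, 8, 15 and picks High; Firm A would get 2.
Firm A's induced payoffs are 20, 3, 5, 2, so Firm A commits to Budget. Subgame-perfect outcome: (Budget, High) with payoffs (20, 18).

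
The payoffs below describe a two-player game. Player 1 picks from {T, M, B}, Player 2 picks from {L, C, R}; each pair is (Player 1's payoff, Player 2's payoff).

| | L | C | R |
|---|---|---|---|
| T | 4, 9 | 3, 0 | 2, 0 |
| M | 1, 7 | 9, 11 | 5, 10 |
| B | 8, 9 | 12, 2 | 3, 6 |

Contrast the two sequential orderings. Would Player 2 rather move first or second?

second

If Player 1 leads: Player 2's best replies are T→L, M→C, B→L; Player 1's induced payoffs 4, 9, 8; outcome (M, C), payoffs (9, 11).
If Player 2 leads: Player 1's best replies are L→B, C→B, R→M; Player 2's induced payoffs 9, 2, 10; outcome (M, R), payoffs (5, 10).
Player 2 gets 10 moving first and 11 moving second, so Player 2 prefers to move second.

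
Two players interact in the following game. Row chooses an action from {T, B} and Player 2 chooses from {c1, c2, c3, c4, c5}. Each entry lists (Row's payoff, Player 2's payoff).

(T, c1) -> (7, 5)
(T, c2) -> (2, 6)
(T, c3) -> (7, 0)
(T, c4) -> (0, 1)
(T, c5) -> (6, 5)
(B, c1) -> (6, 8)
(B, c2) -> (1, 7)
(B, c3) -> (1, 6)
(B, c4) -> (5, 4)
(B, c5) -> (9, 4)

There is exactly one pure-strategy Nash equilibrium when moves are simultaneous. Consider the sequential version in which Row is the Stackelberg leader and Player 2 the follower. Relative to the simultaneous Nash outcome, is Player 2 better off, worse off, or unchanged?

Solve by backward induction (Row leads).
- T: Player 2 compares 5, 6, 0, 1, 5 and picks c2; Row would get 2.
- B: Player 2 compares 8, 7, 6, 4, 4 and picks c1; Row would get 6.
Among 2, 6, the best is 6 at B. Subgame-perfect outcome: (B, c1) with payoffs (6, 8).
Under simultaneous play:
Row's best replies: c1→T; c2→T; c3→T; c4→B; c5→B.
Player 2's best replies: T→c2; B→c1.
The unique mutual best reply is (T, c2), giving (2, 6).
Player 2 earns 8 sequentially versus 6 at the Nash outcome: better off.

better off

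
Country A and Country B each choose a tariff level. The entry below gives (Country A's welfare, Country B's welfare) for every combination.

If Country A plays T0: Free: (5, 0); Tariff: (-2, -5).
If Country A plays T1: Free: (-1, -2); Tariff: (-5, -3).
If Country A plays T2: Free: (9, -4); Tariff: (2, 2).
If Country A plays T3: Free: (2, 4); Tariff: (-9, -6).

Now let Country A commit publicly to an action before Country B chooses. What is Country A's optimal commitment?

T0

Work backward from Country B's decision.
- T0 → Country B plays Free (best of 0, -5); Country A gets 5.
- T1 → Country B plays Free (best of -2, -3); Country A gets -1.
- T2 → Country B plays Tariff (best of -4, 2); Country A gets 2.
- T3 → Country B plays Free (best of 4, -6); Country A gets 2.
Country A's induced payoffs are 5, -1, 2, 2, so Country A commits to T0. Subgame-perfect outcome: (T0, Free) with payoffs (5, 0).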